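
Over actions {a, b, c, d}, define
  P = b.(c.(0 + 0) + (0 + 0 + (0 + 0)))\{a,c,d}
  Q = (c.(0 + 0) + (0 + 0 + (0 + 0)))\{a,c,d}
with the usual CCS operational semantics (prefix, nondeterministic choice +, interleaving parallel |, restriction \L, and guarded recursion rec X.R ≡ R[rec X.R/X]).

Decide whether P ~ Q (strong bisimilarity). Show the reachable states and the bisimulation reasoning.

Reachable graph of P (2 states):
  s0 = b.(c.(0 + 0) + (0 + 0 + (0 + 0)))\{a,c,d} ⊢ =b=> s1
  s1 = (c.(0 + 0) + (0 + 0 + (0 + 0)))\{a,c,d} ⊢ deadlocked
Reachable graph of Q (1 states):
  t0 = (c.(0 + 0) + (0 + 0 + (0 + 0)))\{a,c,d} ⊢ deadlocked
Bisimilarity quotient blocks:
  B0 = {s0}
  B1 = {s1, t0}
s0 ∈ B0, t0 ∈ B1 → different blocks

P ≁ Q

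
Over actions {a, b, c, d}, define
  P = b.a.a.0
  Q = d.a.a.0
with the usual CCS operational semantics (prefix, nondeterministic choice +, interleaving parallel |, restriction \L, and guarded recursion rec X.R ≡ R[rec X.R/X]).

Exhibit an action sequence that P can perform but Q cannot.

b

P's transition system — 4 states:
  m0 = b.a.a.0 | —b→ m1
  m1 = a.a.0 | —a→ m2
  m2 = a.0 | —a→ m3
  m3 = 0 | deadlocked
Q's transition system — 4 states:
  n0 = d.a.a.0 | —d→ n1
  n1 = a.a.0 | —a→ n2
  n2 = a.0 | —a→ n3
  n3 = 0 | deadlocked
Executing b from P (initial set {m0}):
  [1] b ⇒ {m1}
  ✓ P
Executing b from Q (initial set {n0}):
  [1] b ⇒ ∅ (Q stuck)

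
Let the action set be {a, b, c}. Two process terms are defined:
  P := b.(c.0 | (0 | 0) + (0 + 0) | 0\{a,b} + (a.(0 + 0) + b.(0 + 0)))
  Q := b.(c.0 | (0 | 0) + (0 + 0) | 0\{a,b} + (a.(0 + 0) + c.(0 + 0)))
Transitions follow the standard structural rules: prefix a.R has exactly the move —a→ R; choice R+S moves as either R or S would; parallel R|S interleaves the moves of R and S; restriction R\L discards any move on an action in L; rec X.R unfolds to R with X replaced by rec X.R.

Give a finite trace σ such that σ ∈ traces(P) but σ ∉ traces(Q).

LTS(P): 4 reachable states
  m0 = b.(c.0 | (0 | 0) + (0 + 0) | 0\{a,b} + (a.(0 + 0) + b.(0 + 0))) | =b=> m1
  m1 = c.0 | (0 | 0) + (0 + 0) | 0\{a,b} + (a.(0 + 0) + b.(0 + 0)) | =a=> m2, =b=> m2, =c=> m3
  m2 = 0 + 0 | (no moves)
  m3 = 0 | (0 | 0) | (no moves)
LTS(Q): 4 reachable states
  n0 = b.(c.0 | (0 | 0) + (0 + 0) | 0\{a,b} + (a.(0 + 0) + c.(0 + 0))) | =b=> n1
  n1 = c.0 | (0 | 0) + (0 + 0) | 0\{a,b} + (a.(0 + 0) + c.(0 + 0)) | =a=> n2, =c=> n2, =c=> n3
  n2 = 0 + 0 | (no moves)
  n3 = 0 | (0 | 0) | (no moves)
Run σ = ⟨bb⟩ on P: start {m0}
  step 1 (b): {m1}
  step 2 (b): {m2}
  P completes σ.
Run σ = ⟨bb⟩ on Q: start {n0}
  step 1 (b): {n1}
  step 2 (b): ∅  — Q cannot continue

bb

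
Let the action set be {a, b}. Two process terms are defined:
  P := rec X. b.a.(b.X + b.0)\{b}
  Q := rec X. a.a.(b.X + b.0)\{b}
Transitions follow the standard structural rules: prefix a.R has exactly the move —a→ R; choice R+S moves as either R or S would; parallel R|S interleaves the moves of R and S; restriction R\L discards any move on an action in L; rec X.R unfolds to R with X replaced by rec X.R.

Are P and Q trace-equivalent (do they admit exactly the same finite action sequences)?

NO — witness ⟨b⟩

LTS(P): 3 reachable states
  s0 = rec X. b.a.(b.X + b.0)\{b} has moves =b=> s1
  s1 = a.(b.(rec X. b.a.(b.X + b.0)\{b}) + b.0)\{b} has moves =a=> s2
  s2 = (b.(rec X. b.a.(b.X + b.0)\{b}) + b.0)\{b} has moves stopped
LTS(Q): 3 reachable states
  t0 = rec X. a.a.(b.X + b.0)\{b} has moves =a=> t1
  t1 = a.(b.(rec X. a.a.(b.X + b.0)\{b}) + b.0)\{b} has moves =a=> t2
  t2 = (b.(rec X. a.a.(b.X + b.0)\{b}) + b.0)\{b} has moves stopped
Executing b from P (initial set {s0}):
  step 1 (b): {s1}
  P completes σ.
Executing b from Q (initial set {t0}):
  step 1 (b): ∅ (Q stuck)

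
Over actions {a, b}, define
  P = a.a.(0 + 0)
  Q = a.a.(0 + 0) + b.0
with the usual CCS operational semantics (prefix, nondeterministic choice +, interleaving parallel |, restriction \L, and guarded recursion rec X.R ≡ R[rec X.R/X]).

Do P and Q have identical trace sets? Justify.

Reachable graph of P (3 states):
  s0 = a.a.(0 + 0) ⊢ —a→ s1
  s1 = a.(0 + 0) ⊢ —a→ s2
  s2 = 0 + 0 ⊢ deadlocked
Reachable graph of Q (4 states):
  t0 = a.a.(0 + 0) + b.0 ⊢ —a→ t1, —b→ t2
  t1 = a.(0 + 0) ⊢ —a→ t3
  t2 = 0 ⊢ deadlocked
  t3 = 0 + 0 ⊢ deadlocked
Run σ = ⟨b⟩ on Q: start {t0}
  after b @ step 1: {t2}
  — Q admits the full trace.
Run σ = ⟨b⟩ on P: start {s0}
  after b @ step 1: ∅  — P cannot continue

NO — witness ⟨b⟩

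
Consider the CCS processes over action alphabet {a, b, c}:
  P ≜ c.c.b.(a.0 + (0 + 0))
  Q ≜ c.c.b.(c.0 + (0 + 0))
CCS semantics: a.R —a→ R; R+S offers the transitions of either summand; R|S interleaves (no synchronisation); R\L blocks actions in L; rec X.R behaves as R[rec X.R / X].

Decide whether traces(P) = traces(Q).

LTS(P): 5 reachable states
  p0 = c.c.b.(a.0 + (0 + 0)) → ··c··> p1
  p1 = c.b.(a.0 + (0 + 0)) → ··c··> p2
  p2 = b.(a.0 + (0 + 0)) → ··b··> p3
  p3 = a.0 + (0 + 0) → ··a··> p4
  p4 = 0 → (no moves)
LTS(Q): 5 reachable states
  q0 = c.c.b.(c.0 + (0 + 0)) → ··c··> q1
  q1 = c.b.(c.0 + (0 + 0)) → ··c··> q2
  q2 = b.(c.0 + (0 + 0)) → ··b··> q3
  q3 = c.0 + (0 + 0) → ··c··> q4
  q4 = 0 → (no moves)
Executing ccba from P (initial set {p0}):
  step 1 (c): {p1}
  step 2 (c): {p2}
  step 3 (b): {p3}
  step 4 (a): {p4}
  ✓ P
Executing ccba from Q (initial set {q0}):
  step 1 (c): {q1}
  step 2 (c): {q2}
  step 3 (b): {q3}
  step 4 (a): ∅ (Q stuck)

trace-distinct — witness ⟨ccba⟩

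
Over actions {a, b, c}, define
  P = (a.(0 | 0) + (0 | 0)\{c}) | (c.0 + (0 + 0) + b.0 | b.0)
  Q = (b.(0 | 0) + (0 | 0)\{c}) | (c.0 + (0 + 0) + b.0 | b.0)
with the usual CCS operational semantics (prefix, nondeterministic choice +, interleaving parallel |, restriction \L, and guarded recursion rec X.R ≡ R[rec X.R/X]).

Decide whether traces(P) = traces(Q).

trace-distinct — witness ⟨a⟩

P's transition system — 10 states:
  m0 = (a.(0 | 0) + (0 | 0)\{c}) | (c.0 + (0 + 0) + b.0 | b.0) :: =a=> m1, =b=> m2, =b=> m3, =c=> m4
  m1 = 0 | 0 | (c.0 + (0 + 0) + b.0 | b.0) :: =b=> m5, =b=> m6, =c=> m7
  m2 = (a.(0 | 0) + (0 | 0)\{c}) | (0 | b.0) :: =a=> m5, =b=> m8
  m3 = (a.(0 | 0) + (0 | 0)\{c}) | (b.0 | 0) :: =a=> m6, =b=> m8
  m4 = (a.(0 | 0) + (0 | 0)\{c}) | 0 :: =a=> m7
  m5 = 0 | 0 | (0 | b.0) :: =b=> m9
  m6 = 0 | 0 | (b.0 | 0) :: =b=> m9
  m7 = 0 | 0 | 0 :: deadlocked
  m8 = (a.(0 | 0) + (0 | 0)\{c}) | (0 | 0) :: =a=> m9
  m9 = 0 | 0 | (0 | 0) :: deadlocked
Q's transition system — 10 states:
  n0 = (b.(0 | 0) + (0 | 0)\{c}) | (c.0 + (0 + 0) + b.0 | b.0) :: =b=> n1, =b=> n2, =b=> n3, =c=> n4
  n1 = (b.(0 | 0) + (0 | 0)\{c}) | (0 | b.0) :: =b=> n5, =b=> n6
  n2 = (b.(0 | 0) + (0 | 0)\{c}) | (b.0 | 0) :: =b=> n5, =b=> n7
  n3 = 0 | 0 | (c.0 + (0 + 0) + b.0 | b.0) :: =b=> n6, =b=> n7, =c=> n8
  n4 = (b.(0 | 0) + (0 | 0)\{c}) | 0 :: =b=> n8
  n5 = (b.(0 | 0) + (0 | 0)\{c}) | (0 | 0) :: =b=> n9
  n6 = 0 | 0 | (0 | b.0) :: =b=> n9
  n7 = 0 | 0 | (b.0 | 0) :: =b=> n9
  n8 = 0 | 0 | 0 :: deadlocked
  n9 = 0 | 0 | (0 | 0) :: deadlocked
Run σ = ⟨a⟩ on P: start {m0}
  after a @ step 1: {m1}
  P completes σ.
Run σ = ⟨a⟩ on Q: start {n0}
  after a @ step 1: no successor for Q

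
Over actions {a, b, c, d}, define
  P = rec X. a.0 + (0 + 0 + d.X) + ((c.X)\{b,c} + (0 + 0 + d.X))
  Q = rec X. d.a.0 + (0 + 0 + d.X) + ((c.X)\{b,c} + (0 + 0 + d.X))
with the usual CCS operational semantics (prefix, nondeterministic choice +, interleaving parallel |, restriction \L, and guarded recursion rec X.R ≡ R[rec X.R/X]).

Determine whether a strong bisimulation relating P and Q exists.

LTS(P): 2 reachable states
  s0 = rec X. a.0 + (0 + 0 + d.X) + ((c.X)\{b,c} + (0 + 0 + d.X)) has moves =a=> s1, =d=> s0
  s1 = 0 has moves ∅
LTS(Q): 3 reachable states
  t0 = rec X. d.a.0 + (0 + 0 + d.X) + ((c.X)\{b,c} + (0 + 0 + d.X)) has moves =d=> t0, =d=> t1
  t1 = a.0 has moves =a=> t2
  t2 = 0 has moves ∅
Coarsest stable partition (strong bisimilarity classes):
  B0 = {s0}
  B1 = {s1, t2}
  B2 = {t0}
  B3 = {t1}
s0 ∈ B0, t0 ∈ B2 → different blocks

not bisimilar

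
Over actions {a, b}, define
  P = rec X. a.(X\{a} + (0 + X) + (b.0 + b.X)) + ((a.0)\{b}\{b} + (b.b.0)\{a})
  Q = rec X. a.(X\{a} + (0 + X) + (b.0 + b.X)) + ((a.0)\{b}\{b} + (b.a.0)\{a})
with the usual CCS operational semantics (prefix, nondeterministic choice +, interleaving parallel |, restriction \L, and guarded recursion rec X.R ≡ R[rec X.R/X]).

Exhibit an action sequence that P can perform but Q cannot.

bb

P's transition system — 8 states:
  m0 = rec X. a.(X\{a} + (0 + X) + (b.0 + b.X)) + ((a.0)\{b}\{b} + (b.b.0)\{a}) :: -a-> m1, -a-> m2, -b-> m3
  m1 = (rec X. a.(X\{a} + (0 + X) + (b.0 + b.X)) + ((a.0)\{b}\{b} + (b.b.0)\{a}))\{a} + (0 + (rec X. a.(X\{a} + (0 + X) + (b.0 + b.X)) + ((a.0)\{b}\{b} + (b.b.0)\{a}))) + (b.0 + b.(rec X. a.(X\{a} + (0 + X) + (b.0 + b.X)) + ((a.0)\{b}\{b} + (b.b.0)\{a}))) :: -a-> m1, -a-> m2, -b-> m0, -b-> m3, -b-> m4, -b-> m5
  m2 = 0\{b}\{b} :: (no moves)
  m3 = (b.0)\{a} :: -b-> m6
  m4 = (b.0)\{a}\{a} :: -b-> m7
  m5 = 0 :: (no moves)
  m6 = 0\{a} :: (no moves)
  m7 = 0\{a}\{a} :: (no moves)
Q's transition system — 6 states:
  n0 = rec X. a.(X\{a} + (0 + X) + (b.0 + b.X)) + ((a.0)\{b}\{b} + (b.a.0)\{a}) :: -a-> n1, -a-> n2, -b-> n3
  n1 = (rec X. a.(X\{a} + (0 + X) + (b.0 + b.X)) + ((a.0)\{b}\{b} + (b.a.0)\{a}))\{a} + (0 + (rec X. a.(X\{a} + (0 + X) + (b.0 + b.X)) + ((a.0)\{b}\{b} + (b.a.0)\{a}))) + (b.0 + b.(rec X. a.(X\{a} + (0 + X) + (b.0 + b.X)) + ((a.0)\{b}\{b} + (b.a.0)\{a}))) :: -a-> n1, -a-> n2, -b-> n0, -b-> n3, -b-> n4, -b-> n5
  n2 = 0\{b}\{b} :: (no moves)
  n3 = (a.0)\{a} :: (no moves)
  n4 = (a.0)\{a}\{a} :: (no moves)
  n5 = 0 :: (no moves)
Executing bb from P (initial set {m0}):
  after b @ step 1: {m3}
  after b @ step 2: {m6}
  P completes σ.
Executing bb from Q (initial set {n0}):
  after b @ step 1: {n3}
  after b @ step 2: no successor for Q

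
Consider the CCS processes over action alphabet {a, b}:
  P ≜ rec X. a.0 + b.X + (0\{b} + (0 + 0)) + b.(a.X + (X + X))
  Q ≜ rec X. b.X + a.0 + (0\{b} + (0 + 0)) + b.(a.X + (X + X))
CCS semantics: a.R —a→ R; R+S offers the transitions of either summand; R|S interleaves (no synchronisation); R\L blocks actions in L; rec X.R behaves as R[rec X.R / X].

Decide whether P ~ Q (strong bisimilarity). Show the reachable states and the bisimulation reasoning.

YES

P's transition system — 3 states:
  p0 = rec X. a.0 + b.X + (0\{b} + (0 + 0)) + b.(a.X + (X + X)) has moves ··a··> p1, ··b··> p0, ··b··> p2
  p1 = 0 has moves ·
  p2 = a.(rec X. a.0 + b.X + (0\{b} + (0 + 0)) + b.(a.X + (X + X))) + ((rec X. a.0 + b.X + (0\{b} + (0 + 0)) + b.(a.X + (X + X))) + (rec X. a.0 + b.X + (0\{b} + (0 + 0)) + b.(a.X + (X + X)))) has moves ··a··> p0, ··a··> p1, ··b··> p0, ··b··> p2
Q's transition system — 3 states:
  q0 = rec X. b.X + a.0 + (0\{b} + (0 + 0)) + b.(a.X + (X + X)) has moves ··a··> q1, ··b··> q0, ··b··> q2
  q1 = 0 has moves ·
  q2 = a.(rec X. b.X + a.0 + (0\{b} + (0 + 0)) + b.(a.X + (X + X))) + ((rec X. b.X + a.0 + (0\{b} + (0 + 0)) + b.(a.X + (X + X))) + (rec X. b.X + a.0 + (0\{b} + (0 + 0)) + b.(a.X + (X + X)))) has moves ··a··> q0, ··a··> q1, ··b··> q0, ··b··> q2
Partition-refinement fixed point:
  B0 = {p0, q0}
  B1 = {p1, q1}
  B2 = {p2, q2}
p0 ∈ B0, q0 ∈ B0 → same block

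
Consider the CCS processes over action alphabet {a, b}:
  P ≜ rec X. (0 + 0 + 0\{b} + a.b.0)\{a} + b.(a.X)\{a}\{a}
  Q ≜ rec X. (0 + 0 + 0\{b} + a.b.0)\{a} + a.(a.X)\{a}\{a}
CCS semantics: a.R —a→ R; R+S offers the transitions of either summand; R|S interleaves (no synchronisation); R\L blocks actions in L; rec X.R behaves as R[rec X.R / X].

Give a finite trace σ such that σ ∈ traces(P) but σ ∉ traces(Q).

b

P's transition system — 2 states:
  m0 = rec X. (0 + 0 + 0\{b} + a.b.0)\{a} + b.(a.X)\{a}\{a} | -b-> m1
  m1 = (a.(rec X. (0 + 0 + 0\{b} + a.b.0)\{a} + b.(a.X)\{a}\{a}))\{a}\{a} | (no moves)
Q's transition system — 2 states:
  n0 = rec X. (0 + 0 + 0\{b} + a.b.0)\{a} + a.(a.X)\{a}\{a} | -a-> n1
  n1 = (a.(rec X. (0 + 0 + 0\{b} + a.b.0)\{a} + a.(a.X)\{a}\{a}))\{a}\{a} | (no moves)
Run σ = ⟨b⟩ on P: start {m0}
  step 1 (b): {m1}
  ✓ P
Run σ = ⟨b⟩ on Q: start {n0}
  step 1 (b): no successor for Q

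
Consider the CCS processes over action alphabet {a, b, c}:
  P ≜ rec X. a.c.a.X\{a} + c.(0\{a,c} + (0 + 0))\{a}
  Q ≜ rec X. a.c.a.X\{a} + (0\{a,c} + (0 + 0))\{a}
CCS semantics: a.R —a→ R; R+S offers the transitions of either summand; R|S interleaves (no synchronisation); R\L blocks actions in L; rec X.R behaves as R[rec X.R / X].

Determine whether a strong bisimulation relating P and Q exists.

P ≁ Q

P's transition system — 6 states:
  m0 = rec X. a.c.a.X\{a} + c.(0\{a,c} + (0 + 0))\{a} ⊢ --a--▸ m1, --c--▸ m2
  m1 = c.a.(rec X. a.c.a.X\{a} + c.(0\{a,c} + (0 + 0))\{a})\{a} ⊢ --c--▸ m3
  m2 = (0\{a,c} + (0 + 0))\{a} ⊢ (no moves)
  m3 = a.(rec X. a.c.a.X\{a} + c.(0\{a,c} + (0 + 0))\{a})\{a} ⊢ --a--▸ m4
  m4 = (rec X. a.c.a.X\{a} + c.(0\{a,c} + (0 + 0))\{a})\{a} ⊢ --c--▸ m5
  m5 = (0\{a,c} + (0 + 0))\{a}\{a} ⊢ (no moves)
Q's transition system — 4 states:
  n0 = rec X. a.c.a.X\{a} + (0\{a,c} + (0 + 0))\{a} ⊢ --a--▸ n1
  n1 = c.a.(rec X. a.c.a.X\{a} + (0\{a,c} + (0 + 0))\{a})\{a} ⊢ --c--▸ n2
  n2 = a.(rec X. a.c.a.X\{a} + (0\{a,c} + (0 + 0))\{a})\{a} ⊢ --a--▸ n3
  n3 = (rec X. a.c.a.X\{a} + (0\{a,c} + (0 + 0))\{a})\{a} ⊢ (no moves)
Bisimilarity quotient blocks:
  B0 = {m0}
  B1 = {m2, m5, n3}
  B2 = {m1}
  B3 = {m3}
  B4 = {m4}
  B5 = {n0}
  B6 = {n1}
  B7 = {n2}
m0 ∈ B0, n0 ∈ B5 → different blocks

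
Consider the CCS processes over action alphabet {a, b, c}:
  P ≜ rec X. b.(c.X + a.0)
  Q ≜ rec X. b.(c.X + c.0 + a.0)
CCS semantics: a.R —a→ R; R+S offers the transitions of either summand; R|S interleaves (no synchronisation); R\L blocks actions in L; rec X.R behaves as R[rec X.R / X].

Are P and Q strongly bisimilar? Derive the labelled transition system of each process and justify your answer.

Reachable graph of P (3 states):
  m0 = rec X. b.(c.X + a.0) | -b-> m1
  m1 = c.(rec X. b.(c.X + a.0)) + a.0 | -a-> m2, -c-> m0
  m2 = 0 | ·
Reachable graph of Q (3 states):
  n0 = rec X. b.(c.X + c.0 + a.0) | -b-> n1
  n1 = c.(rec X. b.(c.X + c.0 + a.0)) + c.0 + a.0 | -a-> n2, -c-> n0, -c-> n2
  n2 = 0 | ·
Coarsest stable partition (strong bisimilarity classes):
  B0 = {m0}
  B1 = {m1}
  B2 = {m2, n2}
  B3 = {n0}
  B4 = {n1}
m0 ∈ B0, n0 ∈ B3 → different blocks

not bisimilar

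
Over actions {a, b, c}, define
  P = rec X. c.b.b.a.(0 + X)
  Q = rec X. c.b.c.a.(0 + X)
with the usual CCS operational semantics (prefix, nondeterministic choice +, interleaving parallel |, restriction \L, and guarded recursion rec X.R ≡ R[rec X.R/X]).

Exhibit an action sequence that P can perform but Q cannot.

cbb

P's transition system — 5 states:
  m0 = rec X. c.b.b.a.(0 + X) | =c=> m1
  m1 = b.b.a.(0 + (rec X. c.b.b.a.(0 + X))) | =b=> m2
  m2 = b.a.(0 + (rec X. c.b.b.a.(0 + X))) | =b=> m3
  m3 = a.(0 + (rec X. c.b.b.a.(0 + X))) | =a=> m4
  m4 = 0 + (rec X. c.b.b.a.(0 + X)) | =c=> m1
Q's transition system — 5 states:
  n0 = rec X. c.b.c.a.(0 + X) | =c=> n1
  n1 = b.c.a.(0 + (rec X. c.b.c.a.(0 + X))) | =b=> n2
  n2 = c.a.(0 + (rec X. c.b.c.a.(0 + X))) | =c=> n3
  n3 = a.(0 + (rec X. c.b.c.a.(0 + X))) | =a=> n4
  n4 = 0 + (rec X. c.b.c.a.(0 + X)) | =c=> n1
Trace ⟨cbb⟩ through P, begin at {m0}:
  [1] c ⇒ {m1}
  [2] b ⇒ {m2}
  [3] b ⇒ {m3}
  P completes σ.
Trace ⟨cbb⟩ through Q, begin at {n0}:
  [1] c ⇒ {n1}
  [2] b ⇒ {n2}
  [3] b ⇒ ∅ (Q stuck)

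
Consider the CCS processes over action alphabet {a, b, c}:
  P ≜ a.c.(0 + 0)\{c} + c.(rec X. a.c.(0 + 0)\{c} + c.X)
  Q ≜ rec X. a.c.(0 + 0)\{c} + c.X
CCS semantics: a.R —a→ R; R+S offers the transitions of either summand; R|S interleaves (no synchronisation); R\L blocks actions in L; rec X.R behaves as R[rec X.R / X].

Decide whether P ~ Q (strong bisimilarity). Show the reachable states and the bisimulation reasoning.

LTS(P): 4 reachable states
  p0 = a.c.(0 + 0)\{c} + c.(rec X. a.c.(0 + 0)\{c} + c.X) ⊢ -a-> p1, -c-> p2
  p1 = c.(0 + 0)\{c} ⊢ -c-> p3
  p2 = rec X. a.c.(0 + 0)\{c} + c.X ⊢ -a-> p1, -c-> p2
  p3 = (0 + 0)\{c} ⊢ ∅
LTS(Q): 3 reachable states
  q0 = rec X. a.c.(0 + 0)\{c} + c.X ⊢ -a-> q1, -c-> q0
  q1 = c.(0 + 0)\{c} ⊢ -c-> q2
  q2 = (0 + 0)\{c} ⊢ ∅
Coarsest stable partition (strong bisimilarity classes):
  B0 = {p0, p2, q0}
  B1 = {p1, q1}
  B2 = {p3, q2}
p0 ∈ B0, q0 ∈ B0 → same block

P ~ Q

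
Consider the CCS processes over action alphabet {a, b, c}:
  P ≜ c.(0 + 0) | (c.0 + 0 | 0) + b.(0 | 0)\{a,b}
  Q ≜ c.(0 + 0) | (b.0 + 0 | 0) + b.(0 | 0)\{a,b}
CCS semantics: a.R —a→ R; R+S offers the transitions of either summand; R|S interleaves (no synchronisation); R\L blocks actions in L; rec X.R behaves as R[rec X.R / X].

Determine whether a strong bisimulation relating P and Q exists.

NO

Reachable graph of P (5 states):
  u0 = c.(0 + 0) | (c.0 + 0 | 0) + b.(0 | 0)\{a,b} has moves ··b··> u1, ··c··> u2, ··c··> u3
  u1 = (0 | 0)\{a,b} has moves ·
  u2 = (0 + 0) | (c.0 + 0 | 0) has moves ··c··> u4
  u3 = c.(0 + 0) | 0 has moves ··c··> u4
  u4 = (0 + 0) | 0 has moves ·
Reachable graph of Q (5 states):
  v0 = c.(0 + 0) | (b.0 + 0 | 0) + b.(0 | 0)\{a,b} has moves ··b··> v1, ··b··> v2, ··c··> v3
  v1 = (0 | 0)\{a,b} has moves ·
  v2 = c.(0 + 0) | 0 has moves ··c··> v4
  v3 = (0 + 0) | (b.0 + 0 | 0) has moves ··b··> v4
  v4 = (0 + 0) | 0 has moves ·
Partition-refinement fixed point:
  B0 = {u0}
  B1 = {u2, u3, v2}
  B2 = {u1, u4, v1, v4}
  B3 = {v0}
  B4 = {v3}
u0 ∈ B0, v0 ∈ B3 → different blocks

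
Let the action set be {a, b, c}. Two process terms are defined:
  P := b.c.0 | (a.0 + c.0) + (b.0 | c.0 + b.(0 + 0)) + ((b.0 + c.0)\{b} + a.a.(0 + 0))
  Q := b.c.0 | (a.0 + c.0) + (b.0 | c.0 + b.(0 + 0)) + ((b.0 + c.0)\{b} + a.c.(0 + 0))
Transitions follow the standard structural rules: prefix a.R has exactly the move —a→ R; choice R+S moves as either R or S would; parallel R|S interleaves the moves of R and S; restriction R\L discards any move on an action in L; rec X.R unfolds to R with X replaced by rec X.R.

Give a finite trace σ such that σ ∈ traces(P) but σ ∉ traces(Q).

aa

Reachable graph of P (11 states):
  m0 = b.c.0 | (a.0 + c.0) + (b.0 | c.0 + b.(0 + 0)) + ((b.0 + c.0)\{b} + a.a.(0 + 0)) ⊢ ··a··> m1, ··a··> m2, ··b··> m3, ··b··> m4, ··b··> m5, ··c··> m2, ··c··> m6, ··c··> m7
  m1 = a.(0 + 0) ⊢ ··a··> m3
  m2 = b.c.0 | 0 ⊢ ··b··> m8
  m3 = 0 + 0 ⊢ ·
  m4 = 0 | c.0 ⊢ ··c··> m9
  m5 = c.0 | (a.0 + c.0) ⊢ ··a··> m8, ··c··> m10, ··c··> m8
  m6 = 0\{b} ⊢ ·
  m7 = b.0 | 0 ⊢ ··b··> m9
  m8 = c.0 | 0 ⊢ ··c··> m9
  m9 = 0 | 0 ⊢ ·
  m10 = 0 | (a.0 + c.0) ⊢ ··a··> m9, ··c··> m9
Reachable graph of Q (11 states):
  n0 = b.c.0 | (a.0 + c.0) + (b.0 | c.0 + b.(0 + 0)) + ((b.0 + c.0)\{b} + a.c.(0 + 0)) ⊢ ··a··> n1, ··a··> n2, ··b··> n3, ··b··> n4, ··b··> n5, ··c··> n1, ··c··> n6, ··c··> n7
  n1 = b.c.0 | 0 ⊢ ··b··> n8
  n2 = c.(0 + 0) ⊢ ··c··> n3
  n3 = 0 + 0 ⊢ ·
  n4 = 0 | c.0 ⊢ ··c··> n9
  n5 = c.0 | (a.0 + c.0) ⊢ ··a··> n8, ··c··> n10, ··c··> n8
  n6 = 0\{b} ⊢ ·
  n7 = b.0 | 0 ⊢ ··b··> n9
  n8 = c.0 | 0 ⊢ ··c··> n9
  n9 = 0 | 0 ⊢ ·
  n10 = 0 | (a.0 + c.0) ⊢ ··a··> n9, ··c··> n9
Executing aa from P (initial set {m0}):
  after a @ step 1: {m1, m2}
  after a @ step 2: {m3}
  P completes σ.
Executing aa from Q (initial set {n0}):
  after a @ step 1: {n1, n2}
  after a @ step 2: no successor for Q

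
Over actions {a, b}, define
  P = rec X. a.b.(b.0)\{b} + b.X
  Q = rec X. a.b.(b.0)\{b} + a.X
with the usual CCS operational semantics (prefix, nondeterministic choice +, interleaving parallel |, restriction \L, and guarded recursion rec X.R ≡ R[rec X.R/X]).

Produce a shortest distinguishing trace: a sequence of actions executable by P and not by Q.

P's transition system — 3 states:
  s0 = rec X. a.b.(b.0)\{b} + b.X has moves ··a··> s1, ··b··> s0
  s1 = b.(b.0)\{b} has moves ··b··> s2
  s2 = (b.0)\{b} has moves stopped
Q's transition system — 3 states:
  t0 = rec X. a.b.(b.0)\{b} + a.X has moves ··a··> t0, ··a··> t1
  t1 = b.(b.0)\{b} has moves ··b··> t2
  t2 = (b.0)\{b} has moves stopped
Run σ = ⟨b⟩ on P: start {s0}
  after b @ step 1: {s0}
  P completes σ.
Run σ = ⟨b⟩ on Q: start {t0}
  after b @ step 1: no successor for Q

b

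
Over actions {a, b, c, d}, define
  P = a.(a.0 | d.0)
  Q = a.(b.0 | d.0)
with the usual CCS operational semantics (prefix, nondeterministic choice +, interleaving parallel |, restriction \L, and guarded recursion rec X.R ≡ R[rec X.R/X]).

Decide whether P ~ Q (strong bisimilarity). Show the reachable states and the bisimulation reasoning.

P's transition system — 5 states:
  p0 = a.(a.0 | d.0) → -a-> p1
  p1 = a.0 | d.0 → -a-> p2, -d-> p3
  p2 = 0 | d.0 → -d-> p4
  p3 = a.0 | 0 → -a-> p4
  p4 = 0 | 0 → deadlocked
Q's transition system — 5 states:
  q0 = a.(b.0 | d.0) → -a-> q1
  q1 = b.0 | d.0 → -b-> q2, -d-> q3
  q2 = 0 | d.0 → -d-> q4
  q3 = b.0 | 0 → -b-> q4
  q4 = 0 | 0 → deadlocked
Bisimilarity quotient blocks:
  B0 = {p0}
  B1 = {p1}
  B2 = {p2, q2}
  B3 = {p4, q4}
  B4 = {p3}
  B5 = {q0}
  B6 = {q1}
  B7 = {q3}
p0 ∈ B0, q0 ∈ B5 → different blocks

not bisimilar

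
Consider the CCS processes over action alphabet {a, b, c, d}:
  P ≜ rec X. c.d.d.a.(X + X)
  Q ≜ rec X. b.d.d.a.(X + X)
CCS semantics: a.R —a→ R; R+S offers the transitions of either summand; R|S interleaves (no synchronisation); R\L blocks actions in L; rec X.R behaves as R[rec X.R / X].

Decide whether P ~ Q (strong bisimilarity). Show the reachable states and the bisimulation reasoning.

P's transition system — 5 states:
  m0 = rec X. c.d.d.a.(X + X) → —c→ m1
  m1 = d.d.a.((rec X. c.d.d.a.(X + X)) + (rec X. c.d.d.a.(X + X))) → —d→ m2
  m2 = d.a.((rec X. c.d.d.a.(X + X)) + (rec X. c.d.d.a.(X + X))) → —d→ m3
  m3 = a.((rec X. c.d.d.a.(X + X)) + (rec X. c.d.d.a.(X + X))) → —a→ m4
  m4 = (rec X. c.d.d.a.(X + X)) + (rec X. c.d.d.a.(X + X)) → —c→ m1
Q's transition system — 5 states:
  n0 = rec X. b.d.d.a.(X + X) → —b→ n1
  n1 = d.d.a.((rec X. b.d.d.a.(X + X)) + (rec X. b.d.d.a.(X + X))) → —d→ n2
  n2 = d.a.((rec X. b.d.d.a.(X + X)) + (rec X. b.d.d.a.(X + X))) → —d→ n3
  n3 = a.((rec X. b.d.d.a.(X + X)) + (rec X. b.d.d.a.(X + X))) → —a→ n4
  n4 = (rec X. b.d.d.a.(X + X)) + (rec X. b.d.d.a.(X + X)) → —b→ n1
Bisimilarity quotient blocks:
  B0 = {m0, m4}
  B1 = {m1}
  B2 = {m2}
  B3 = {m3}
  B4 = {n0, n4}
  B5 = {n1}
  B6 = {n2}
  B7 = {n3}
m0 ∈ B0, n0 ∈ B4 → different blocks

NO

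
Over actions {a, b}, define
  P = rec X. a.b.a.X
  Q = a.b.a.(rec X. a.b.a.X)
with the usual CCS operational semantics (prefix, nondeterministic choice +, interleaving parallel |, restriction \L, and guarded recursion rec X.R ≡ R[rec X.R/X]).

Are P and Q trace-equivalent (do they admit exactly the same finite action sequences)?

traces(P) = traces(Q)

P's transition system — 3 states:
  s0 = rec X. a.b.a.X ⊢ --a--▸ s1
  s1 = b.a.(rec X. a.b.a.X) ⊢ --b--▸ s2
  s2 = a.(rec X. a.b.a.X) ⊢ --a--▸ s0
Q's transition system — 4 states:
  t0 = a.b.a.(rec X. a.b.a.X) ⊢ --a--▸ t1
  t1 = b.a.(rec X. a.b.a.X) ⊢ --b--▸ t2
  t2 = a.(rec X. a.b.a.X) ⊢ --a--▸ t3
  t3 = rec X. a.b.a.X ⊢ --a--▸ t1
Partition-refinement fixed point:
  B0 = {s0, t0, t3}
  B1 = {s1, t1}
  B2 = {s2, t2}
s0 ∈ B0, t0 ∈ B0 → same block
Bisimilar ⇒ trace-equivalent.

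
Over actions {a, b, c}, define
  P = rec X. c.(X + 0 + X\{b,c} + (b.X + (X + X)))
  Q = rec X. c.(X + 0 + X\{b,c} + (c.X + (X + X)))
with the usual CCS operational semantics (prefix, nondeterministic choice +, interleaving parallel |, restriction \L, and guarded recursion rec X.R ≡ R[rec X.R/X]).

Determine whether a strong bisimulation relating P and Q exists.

LTS(P): 2 reachable states
  s0 = rec X. c.(X + 0 + X\{b,c} + (b.X + (X + X))) has moves =c=> s1
  s1 = (rec X. c.(X + 0 + X\{b,c} + (b.X + (X + X)))) + 0 + (rec X. c.(X + 0 + X\{b,c} + (b.X + (X + X))))\{b,c} + (b.(rec X. c.(X + 0 + X\{b,c} + (b.X + (X + X)))) + ((rec X. c.(X + 0 + X\{b,c} + (b.X + (X + X)))) + (rec X. c.(X + 0 + X\{b,c} + (b.X + (X + X)))))) has moves =b=> s0, =c=> s1
LTS(Q): 2 reachable states
  t0 = rec X. c.(X + 0 + X\{b,c} + (c.X + (X + X))) has moves =c=> t1
  t1 = (rec X. c.(X + 0 + X\{b,c} + (c.X + (X + X)))) + 0 + (rec X. c.(X + 0 + X\{b,c} + (c.X + (X + X))))\{b,c} + (c.(rec X. c.(X + 0 + X\{b,c} + (c.X + (X + X)))) + ((rec X. c.(X + 0 + X\{b,c} + (c.X + (X + X)))) + (rec X. c.(X + 0 + X\{b,c} + (c.X + (X + X)))))) has moves =c=> t0, =c=> t1
Bisimilarity quotient blocks:
  B0 = {s0}
  B1 = {s1}
  B2 = {t0, t1}
s0 ∈ B0, t0 ∈ B2 → different blocks

not bisimilar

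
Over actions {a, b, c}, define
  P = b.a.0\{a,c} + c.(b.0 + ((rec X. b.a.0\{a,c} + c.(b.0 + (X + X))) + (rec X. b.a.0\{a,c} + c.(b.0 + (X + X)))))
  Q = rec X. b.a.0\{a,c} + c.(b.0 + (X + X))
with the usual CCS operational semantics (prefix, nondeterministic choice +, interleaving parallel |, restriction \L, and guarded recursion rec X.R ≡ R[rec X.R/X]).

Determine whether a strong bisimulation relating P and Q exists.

P's transition system — 5 states:
  s0 = b.a.0\{a,c} + c.(b.0 + ((rec X. b.a.0\{a,c} + c.(b.0 + (X + X))) + (rec X. b.a.0\{a,c} + c.(b.0 + (X + X))))) has moves —b→ s1, —c→ s2
  s1 = a.0\{a,c} has moves —a→ s3
  s2 = b.0 + ((rec X. b.a.0\{a,c} + c.(b.0 + (X + X))) + (rec X. b.a.0\{a,c} + c.(b.0 + (X + X)))) has moves —b→ s1, —b→ s4, —c→ s2
  s3 = 0\{a,c} has moves stopped
  s4 = 0 has moves stopped
Q's transition system — 5 states:
  t0 = rec X. b.a.0\{a,c} + c.(b.0 + (X + X)) has moves —b→ t1, —c→ t2
  t1 = a.0\{a,c} has moves —a→ t3
  t2 = b.0 + ((rec X. b.a.0\{a,c} + c.(b.0 + (X + X))) + (rec X. b.a.0\{a,c} + c.(b.0 + (X + X)))) has moves —b→ t1, —b→ t4, —c→ t2
  t3 = 0\{a,c} has moves stopped
  t4 = 0 has moves stopped
Coarsest stable partition (strong bisimilarity classes):
  B0 = {s0, t0}
  B1 = {s2, t2}
  B2 = {s1, t1}
  B3 = {s3, s4, t3, t4}
s0 ∈ B0, t0 ∈ B0 → same block

YES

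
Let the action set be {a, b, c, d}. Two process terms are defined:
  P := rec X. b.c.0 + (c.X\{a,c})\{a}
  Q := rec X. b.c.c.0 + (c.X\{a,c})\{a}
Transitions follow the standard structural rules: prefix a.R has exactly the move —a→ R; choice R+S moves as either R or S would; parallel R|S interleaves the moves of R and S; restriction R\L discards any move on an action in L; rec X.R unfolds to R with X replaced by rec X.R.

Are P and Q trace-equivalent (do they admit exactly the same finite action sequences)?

LTS(P): 5 reachable states
  u0 = rec X. b.c.0 + (c.X\{a,c})\{a} has moves —b→ u1, —c→ u2
  u1 = c.0 has moves —c→ u3
  u2 = (rec X. b.c.0 + (c.X\{a,c})\{a})\{a,c}\{a} has moves —b→ u4
  u3 = 0 has moves (no moves)
  u4 = (c.0)\{a,c}\{a} has moves (no moves)
LTS(Q): 6 reachable states
  v0 = rec X. b.c.c.0 + (c.X\{a,c})\{a} has moves —b→ v1, —c→ v2
  v1 = c.c.0 has moves —c→ v3
  v2 = (rec X. b.c.c.0 + (c.X\{a,c})\{a})\{a,c}\{a} has moves —b→ v4
  v3 = c.0 has moves —c→ v5
  v4 = (c.c.0)\{a,c}\{a} has moves (no moves)
  v5 = 0 has moves (no moves)
Run σ = ⟨bcc⟩ on Q: start {v0}
  [1] b ⇒ {v1}
  [2] c ⇒ {v3}
  [3] c ⇒ {v5}
  ✓ Q
Run σ = ⟨bcc⟩ on P: start {u0}
  [1] b ⇒ {u1}
  [2] c ⇒ {u3}
  [3] c ⇒ ∅ (P stuck)

trace-distinct — witness ⟨bcc⟩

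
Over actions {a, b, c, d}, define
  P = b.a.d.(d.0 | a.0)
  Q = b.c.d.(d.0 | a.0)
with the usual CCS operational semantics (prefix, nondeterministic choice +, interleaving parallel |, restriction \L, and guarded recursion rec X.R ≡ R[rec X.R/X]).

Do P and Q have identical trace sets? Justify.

LTS(P): 7 reachable states
  u0 = b.a.d.(d.0 | a.0) ⊢ --b--▸ u1
  u1 = a.d.(d.0 | a.0) ⊢ --a--▸ u2
  u2 = d.(d.0 | a.0) ⊢ --d--▸ u3
  u3 = d.0 | a.0 ⊢ --a--▸ u4, --d--▸ u5
  u4 = d.0 | 0 ⊢ --d--▸ u6
  u5 = 0 | a.0 ⊢ --a--▸ u6
  u6 = 0 | 0 ⊢ (no moves)
LTS(Q): 7 reachable states
  v0 = b.c.d.(d.0 | a.0) ⊢ --b--▸ v1
  v1 = c.d.(d.0 | a.0) ⊢ --c--▸ v2
  v2 = d.(d.0 | a.0) ⊢ --d--▸ v3
  v3 = d.0 | a.0 ⊢ --a--▸ v4, --d--▸ v5
  v4 = d.0 | 0 ⊢ --d--▸ v6
  v5 = 0 | a.0 ⊢ --a--▸ v6
  v6 = 0 | 0 ⊢ (no moves)
Trace ⟨ba⟩ through P, begin at {u0}:
  [1] b ⇒ {u1}
  [2] a ⇒ {u2}
  ✓ P
Trace ⟨ba⟩ through Q, begin at {v0}:
  [1] b ⇒ {v1}
  [2] a ⇒ ∅ (Q stuck)

NO — witness ⟨ba⟩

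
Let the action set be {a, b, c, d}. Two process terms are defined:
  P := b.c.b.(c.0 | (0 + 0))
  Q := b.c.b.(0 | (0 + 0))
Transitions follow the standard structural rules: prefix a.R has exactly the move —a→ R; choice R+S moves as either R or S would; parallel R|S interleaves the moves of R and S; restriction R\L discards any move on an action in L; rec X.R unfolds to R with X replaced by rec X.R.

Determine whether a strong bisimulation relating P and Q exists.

P ≁ Q

Reachable graph of P (5 states):
  m0 = b.c.b.(c.0 | (0 + 0)) ⊢ =b=> m1
  m1 = c.b.(c.0 | (0 + 0)) ⊢ =c=> m2
  m2 = b.(c.0 | (0 + 0)) ⊢ =b=> m3
  m3 = c.0 | (0 + 0) ⊢ =c=> m4
  m4 = 0 | (0 + 0) ⊢ ·
Reachable graph of Q (4 states):
  n0 = b.c.b.(0 | (0 + 0)) ⊢ =b=> n1
  n1 = c.b.(0 | (0 + 0)) ⊢ =c=> n2
  n2 = b.(0 | (0 + 0)) ⊢ =b=> n3
  n3 = 0 | (0 + 0) ⊢ ·
Coarsest stable partition (strong bisimilarity classes):
  B0 = {m0}
  B1 = {m1}
  B2 = {m2}
  B3 = {m3}
  B4 = {m4, n3}
  B5 = {n0}
  B6 = {n1}
  B7 = {n2}
m0 ∈ B0, n0 ∈ B5 → different blocks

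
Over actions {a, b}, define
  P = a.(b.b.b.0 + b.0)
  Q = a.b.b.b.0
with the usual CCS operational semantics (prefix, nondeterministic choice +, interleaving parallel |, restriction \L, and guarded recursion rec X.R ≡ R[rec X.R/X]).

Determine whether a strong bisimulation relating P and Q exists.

P's transition system — 5 states:
  p0 = a.(b.b.b.0 + b.0) → —a→ p1
  p1 = b.b.b.0 + b.0 → —b→ p2, —b→ p3
  p2 = 0 → stopped
  p3 = b.b.0 → —b→ p4
  p4 = b.0 → —b→ p2
Q's transition system — 5 states:
  q0 = a.b.b.b.0 → —a→ q1
  q1 = b.b.b.0 → —b→ q2
  q2 = b.b.0 → —b→ q3
  q3 = b.0 → —b→ q4
  q4 = 0 → stopped
Bisimilarity quotient blocks:
  B0 = {p0}
  B1 = {p1}
  B2 = {p3, q2}
  B3 = {p4, q3}
  B4 = {p2, q4}
  B5 = {q0}
  B6 = {q1}
p0 ∈ B0, q0 ∈ B5 → different blocks

not bisimilar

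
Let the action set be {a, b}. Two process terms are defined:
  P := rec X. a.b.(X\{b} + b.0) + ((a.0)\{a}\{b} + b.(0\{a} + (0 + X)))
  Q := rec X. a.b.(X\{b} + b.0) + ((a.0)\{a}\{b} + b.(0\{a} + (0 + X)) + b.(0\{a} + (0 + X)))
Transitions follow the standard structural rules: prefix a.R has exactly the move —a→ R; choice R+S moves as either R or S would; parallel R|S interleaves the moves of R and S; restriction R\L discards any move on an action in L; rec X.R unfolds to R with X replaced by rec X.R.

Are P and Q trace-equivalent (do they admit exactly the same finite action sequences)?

P's transition system — 6 states:
  u0 = rec X. a.b.(X\{b} + b.0) + ((a.0)\{a}\{b} + b.(0\{a} + (0 + X))) :: --a--▸ u1, --b--▸ u2
  u1 = b.((rec X. a.b.(X\{b} + b.0) + ((a.0)\{a}\{b} + b.(0\{a} + (0 + X))))\{b} + b.0) :: --b--▸ u3
  u2 = 0\{a} + (0 + (rec X. a.b.(X\{b} + b.0) + ((a.0)\{a}\{b} + b.(0\{a} + (0 + X))))) :: --a--▸ u1, --b--▸ u2
  u3 = (rec X. a.b.(X\{b} + b.0) + ((a.0)\{a}\{b} + b.(0\{a} + (0 + X))))\{b} + b.0 :: --a--▸ u4, --b--▸ u5
  u4 = (b.((rec X. a.b.(X\{b} + b.0) + ((a.0)\{a}\{b} + b.(0\{a} + (0 + X))))\{b} + b.0))\{b} :: stopped
  u5 = 0 :: stopped
Q's transition system — 6 states:
  v0 = rec X. a.b.(X\{b} + b.0) + ((a.0)\{a}\{b} + b.(0\{a} + (0 + X)) + b.(0\{a} + (0 + X))) :: --a--▸ v1, --b--▸ v2
  v1 = b.((rec X. a.b.(X\{b} + b.0) + ((a.0)\{a}\{b} + b.(0\{a} + (0 + X)) + b.(0\{a} + (0 + X))))\{b} + b.0) :: --b--▸ v3
  v2 = 0\{a} + (0 + (rec X. a.b.(X\{b} + b.0) + ((a.0)\{a}\{b} + b.(0\{a} + (0 + X)) + b.(0\{a} + (0 + X))))) :: --a--▸ v1, --b--▸ v2
  v3 = (rec X. a.b.(X\{b} + b.0) + ((a.0)\{a}\{b} + b.(0\{a} + (0 + X)) + b.(0\{a} + (0 + X))))\{b} + b.0 :: --a--▸ v4, --b--▸ v5
  v4 = (b.((rec X. a.b.(X\{b} + b.0) + ((a.0)\{a}\{b} + b.(0\{a} + (0 + X)) + b.(0\{a} + (0 + X))))\{b} + b.0))\{b} :: stopped
  v5 = 0 :: stopped
Bisimilarity quotient blocks:
  B0 = {u0, u2, v0, v2}
  B1 = {u1, v1}
  B2 = {u3, v3}
  B3 = {u4, u5, v4, v5}
u0 ∈ B0, v0 ∈ B0 → same block
Bisimilar ⇒ trace-equivalent.

traces(P) = traces(Q)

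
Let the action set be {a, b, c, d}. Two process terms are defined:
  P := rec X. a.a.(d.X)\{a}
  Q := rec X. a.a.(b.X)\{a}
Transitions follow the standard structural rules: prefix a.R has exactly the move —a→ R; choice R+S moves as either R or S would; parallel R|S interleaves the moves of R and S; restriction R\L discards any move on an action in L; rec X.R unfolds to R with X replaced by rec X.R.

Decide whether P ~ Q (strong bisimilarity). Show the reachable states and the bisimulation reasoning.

Reachable graph of P (4 states):
  u0 = rec X. a.a.(d.X)\{a} has moves ··a··> u1
  u1 = a.(d.(rec X. a.a.(d.X)\{a}))\{a} has moves ··a··> u2
  u2 = (d.(rec X. a.a.(d.X)\{a}))\{a} has moves ··d··> u3
  u3 = (rec X. a.a.(d.X)\{a})\{a} has moves ·
Reachable graph of Q (4 states):
  v0 = rec X. a.a.(b.X)\{a} has moves ··a··> v1
  v1 = a.(b.(rec X. a.a.(b.X)\{a}))\{a} has moves ··a··> v2
  v2 = (b.(rec X. a.a.(b.X)\{a}))\{a} has moves ··b··> v3
  v3 = (rec X. a.a.(b.X)\{a})\{a} has moves ·
Partition-refinement fixed point:
  B0 = {u0}
  B1 = {u1}
  B2 = {u2}
  B3 = {u3, v3}
  B4 = {v0}
  B5 = {v1}
  B6 = {v2}
u0 ∈ B0, v0 ∈ B4 → different blocks

P ≁ Q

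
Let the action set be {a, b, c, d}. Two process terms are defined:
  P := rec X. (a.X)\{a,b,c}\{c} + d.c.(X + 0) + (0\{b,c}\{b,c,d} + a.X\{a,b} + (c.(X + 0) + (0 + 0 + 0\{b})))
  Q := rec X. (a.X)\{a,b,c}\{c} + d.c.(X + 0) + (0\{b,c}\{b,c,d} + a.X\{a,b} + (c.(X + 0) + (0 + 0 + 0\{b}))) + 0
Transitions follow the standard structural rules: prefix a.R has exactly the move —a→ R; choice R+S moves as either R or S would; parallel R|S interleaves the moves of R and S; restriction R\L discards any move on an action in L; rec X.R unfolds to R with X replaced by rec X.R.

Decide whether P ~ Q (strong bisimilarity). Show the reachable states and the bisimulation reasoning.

LTS(P): 6 reachable states
  s0 = rec X. (a.X)\{a,b,c}\{c} + d.c.(X + 0) + (0\{b,c}\{b,c,d} + a.X\{a,b} + (c.(X + 0) + (0 + 0 + 0\{b}))) | -a-> s1, -c-> s2, -d-> s3
  s1 = (rec X. (a.X)\{a,b,c}\{c} + d.c.(X + 0) + (0\{b,c}\{b,c,d} + a.X\{a,b} + (c.(X + 0) + (0 + 0 + 0\{b}))))\{a,b} | -c-> s4, -d-> s5
  s2 = (rec X. (a.X)\{a,b,c}\{c} + d.c.(X + 0) + (0\{b,c}\{b,c,d} + a.X\{a,b} + (c.(X + 0) + (0 + 0 + 0\{b})))) + 0 | -a-> s1, -c-> s2, -d-> s3
  s3 = c.((rec X. (a.X)\{a,b,c}\{c} + d.c.(X + 0) + (0\{b,c}\{b,c,d} + a.X\{a,b} + (c.(X + 0) + (0 + 0 + 0\{b})))) + 0) | -c-> s2
  s4 = ((rec X. (a.X)\{a,b,c}\{c} + d.c.(X + 0) + (0\{b,c}\{b,c,d} + a.X\{a,b} + (c.(X + 0) + (0 + 0 + 0\{b})))) + 0)\{a,b} | -c-> s4, -d-> s5
  s5 = (c.((rec X. (a.X)\{a,b,c}\{c} + d.c.(X + 0) + (0\{b,c}\{b,c,d} + a.X\{a,b} + (c.(X + 0) + (0 + 0 + 0\{b})))) + 0))\{a,b} | -c-> s4
LTS(Q): 6 reachable states
  t0 = rec X. (a.X)\{a,b,c}\{c} + d.c.(X + 0) + (0\{b,c}\{b,c,d} + a.X\{a,b} + (c.(X + 0) + (0 + 0 + 0\{b}))) + 0 | -a-> t1, -c-> t2, -d-> t3
  t1 = (rec X. (a.X)\{a,b,c}\{c} + d.c.(X + 0) + (0\{b,c}\{b,c,d} + a.X\{a,b} + (c.(X + 0) + (0 + 0 + 0\{b}))) + 0)\{a,b} | -c-> t4, -d-> t5
  t2 = (rec X. (a.X)\{a,b,c}\{c} + d.c.(X + 0) + (0\{b,c}\{b,c,d} + a.X\{a,b} + (c.(X + 0) + (0 + 0 + 0\{b}))) + 0) + 0 | -a-> t1, -c-> t2, -d-> t3
  t3 = c.((rec X. (a.X)\{a,b,c}\{c} + d.c.(X + 0) + (0\{b,c}\{b,c,d} + a.X\{a,b} + (c.(X + 0) + (0 + 0 + 0\{b}))) + 0) + 0) | -c-> t2
  t4 = ((rec X. (a.X)\{a,b,c}\{c} + d.c.(X + 0) + (0\{b,c}\{b,c,d} + a.X\{a,b} + (c.(X + 0) + (0 + 0 + 0\{b}))) + 0) + 0)\{a,b} | -c-> t4, -d-> t5
  t5 = (c.((rec X. (a.X)\{a,b,c}\{c} + d.c.(X + 0) + (0\{b,c}\{b,c,d} + a.X\{a,b} + (c.(X + 0) + (0 + 0 + 0\{b}))) + 0) + 0))\{a,b} | -c-> t4
Coarsest stable partition (strong bisimilarity classes):
  B0 = {s0, s2, t0, t2}
  B1 = {s1, s4, t1, t4}
  B2 = {s5, t5}
  B3 = {s3, t3}
s0 ∈ B0, t0 ∈ B0 → same block

YES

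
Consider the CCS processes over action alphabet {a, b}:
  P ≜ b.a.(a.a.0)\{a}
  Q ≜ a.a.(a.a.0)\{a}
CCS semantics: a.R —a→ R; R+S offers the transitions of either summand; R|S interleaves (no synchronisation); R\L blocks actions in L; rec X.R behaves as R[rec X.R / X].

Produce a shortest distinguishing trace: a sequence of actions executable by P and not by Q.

b

Reachable graph of P (3 states):
  s0 = b.a.(a.a.0)\{a} :: --b--▸ s1
  s1 = a.(a.a.0)\{a} :: --a--▸ s2
  s2 = (a.a.0)\{a} :: ∅
Reachable graph of Q (3 states):
  t0 = a.a.(a.a.0)\{a} :: --a--▸ t1
  t1 = a.(a.a.0)\{a} :: --a--▸ t2
  t2 = (a.a.0)\{a} :: ∅
Trace ⟨b⟩ through P, begin at {s0}:
  after b @ step 1: {s1}
  P completes σ.
Trace ⟨b⟩ through Q, begin at {t0}:
  after b @ step 1: ∅ (Q stuck)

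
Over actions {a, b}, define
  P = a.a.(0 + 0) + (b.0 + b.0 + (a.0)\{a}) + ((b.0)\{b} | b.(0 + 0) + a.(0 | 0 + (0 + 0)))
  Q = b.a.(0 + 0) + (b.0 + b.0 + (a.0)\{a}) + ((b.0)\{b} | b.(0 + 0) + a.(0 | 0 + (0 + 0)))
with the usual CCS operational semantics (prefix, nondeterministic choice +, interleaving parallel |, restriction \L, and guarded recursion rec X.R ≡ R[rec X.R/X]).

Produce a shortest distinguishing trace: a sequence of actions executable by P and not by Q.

Reachable graph of P (6 states):
  u0 = a.a.(0 + 0) + (b.0 + b.0 + (a.0)\{a}) + ((b.0)\{b} | b.(0 + 0) + a.(0 | 0 + (0 + 0))) | ··a··> u1, ··a··> u2, ··b··> u3, ··b··> u4
  u1 = 0 | 0 + (0 + 0) | ∅
  u2 = a.(0 + 0) | ··a··> u5
  u3 = (b.0)\{b} | (0 + 0) | ∅
  u4 = 0 | ∅
  u5 = 0 + 0 | ∅
Reachable graph of Q (6 states):
  v0 = b.a.(0 + 0) + (b.0 + b.0 + (a.0)\{a}) + ((b.0)\{b} | b.(0 + 0) + a.(0 | 0 + (0 + 0))) | ··a··> v1, ··b··> v2, ··b··> v3, ··b··> v4
  v1 = 0 | 0 + (0 + 0) | ∅
  v2 = (b.0)\{b} | (0 + 0) | ∅
  v3 = 0 | ∅
  v4 = a.(0 + 0) | ··a··> v5
  v5 = 0 + 0 | ∅
Executing aa from P (initial set {u0}):
  after a @ step 1: {u1, u2}
  after a @ step 2: {u5}
  ✓ P
Executing aa from Q (initial set {v0}):
  after a @ step 1: {v1}
  after a @ step 2: ∅ (Q stuck)

aa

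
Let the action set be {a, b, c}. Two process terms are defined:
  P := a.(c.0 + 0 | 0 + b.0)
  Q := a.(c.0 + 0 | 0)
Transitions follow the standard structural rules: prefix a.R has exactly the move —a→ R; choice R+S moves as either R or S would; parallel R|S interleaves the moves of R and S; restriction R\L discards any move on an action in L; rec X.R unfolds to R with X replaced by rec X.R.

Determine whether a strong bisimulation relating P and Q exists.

P's transition system — 3 states:
  u0 = a.(c.0 + 0 | 0 + b.0) ⊢ —a→ u1
  u1 = c.0 + 0 | 0 + b.0 ⊢ —b→ u2, —c→ u2
  u2 = 0 ⊢ deadlocked
Q's transition system — 3 states:
  v0 = a.(c.0 + 0 | 0) ⊢ —a→ v1
  v1 = c.0 + 0 | 0 ⊢ —c→ v2
  v2 = 0 ⊢ deadlocked
Coarsest stable partition (strong bisimilarity classes):
  B0 = {u0}
  B1 = {u1}
  B2 = {u2, v2}
  B3 = {v0}
  B4 = {v1}
u0 ∈ B0, v0 ∈ B3 → different blocks

not bisimilar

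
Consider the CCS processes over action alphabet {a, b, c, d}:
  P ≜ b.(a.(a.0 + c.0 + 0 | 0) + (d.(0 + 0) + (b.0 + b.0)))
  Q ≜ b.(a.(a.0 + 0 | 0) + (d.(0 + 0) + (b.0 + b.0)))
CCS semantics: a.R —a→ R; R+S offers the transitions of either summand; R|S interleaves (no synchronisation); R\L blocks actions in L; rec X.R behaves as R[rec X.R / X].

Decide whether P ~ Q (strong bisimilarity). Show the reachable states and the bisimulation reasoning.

P ≁ Q

Reachable graph of P (5 states):
  s0 = b.(a.(a.0 + c.0 + 0 | 0) + (d.(0 + 0) + (b.0 + b.0))) :: —b→ s1
  s1 = a.(a.0 + c.0 + 0 | 0) + (d.(0 + 0) + (b.0 + b.0)) :: —a→ s2, —b→ s3, —d→ s4
  s2 = a.0 + c.0 + 0 | 0 :: —a→ s3, —c→ s3
  s3 = 0 :: ·
  s4 = 0 + 0 :: ·
Reachable graph of Q (5 states):
  t0 = b.(a.(a.0 + 0 | 0) + (d.(0 + 0) + (b.0 + b.0))) :: —b→ t1
  t1 = a.(a.0 + 0 | 0) + (d.(0 + 0) + (b.0 + b.0)) :: —a→ t2, —b→ t3, —d→ t4
  t2 = a.0 + 0 | 0 :: —a→ t3
  t3 = 0 :: ·
  t4 = 0 + 0 :: ·
Coarsest stable partition (strong bisimilarity classes):
  B0 = {s0}
  B1 = {s1}
  B2 = {s2}
  B3 = {s3, s4, t3, t4}
  B4 = {t0}
  B5 = {t1}
  B6 = {t2}
s0 ∈ B0, t0 ∈ B4 → different blocks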